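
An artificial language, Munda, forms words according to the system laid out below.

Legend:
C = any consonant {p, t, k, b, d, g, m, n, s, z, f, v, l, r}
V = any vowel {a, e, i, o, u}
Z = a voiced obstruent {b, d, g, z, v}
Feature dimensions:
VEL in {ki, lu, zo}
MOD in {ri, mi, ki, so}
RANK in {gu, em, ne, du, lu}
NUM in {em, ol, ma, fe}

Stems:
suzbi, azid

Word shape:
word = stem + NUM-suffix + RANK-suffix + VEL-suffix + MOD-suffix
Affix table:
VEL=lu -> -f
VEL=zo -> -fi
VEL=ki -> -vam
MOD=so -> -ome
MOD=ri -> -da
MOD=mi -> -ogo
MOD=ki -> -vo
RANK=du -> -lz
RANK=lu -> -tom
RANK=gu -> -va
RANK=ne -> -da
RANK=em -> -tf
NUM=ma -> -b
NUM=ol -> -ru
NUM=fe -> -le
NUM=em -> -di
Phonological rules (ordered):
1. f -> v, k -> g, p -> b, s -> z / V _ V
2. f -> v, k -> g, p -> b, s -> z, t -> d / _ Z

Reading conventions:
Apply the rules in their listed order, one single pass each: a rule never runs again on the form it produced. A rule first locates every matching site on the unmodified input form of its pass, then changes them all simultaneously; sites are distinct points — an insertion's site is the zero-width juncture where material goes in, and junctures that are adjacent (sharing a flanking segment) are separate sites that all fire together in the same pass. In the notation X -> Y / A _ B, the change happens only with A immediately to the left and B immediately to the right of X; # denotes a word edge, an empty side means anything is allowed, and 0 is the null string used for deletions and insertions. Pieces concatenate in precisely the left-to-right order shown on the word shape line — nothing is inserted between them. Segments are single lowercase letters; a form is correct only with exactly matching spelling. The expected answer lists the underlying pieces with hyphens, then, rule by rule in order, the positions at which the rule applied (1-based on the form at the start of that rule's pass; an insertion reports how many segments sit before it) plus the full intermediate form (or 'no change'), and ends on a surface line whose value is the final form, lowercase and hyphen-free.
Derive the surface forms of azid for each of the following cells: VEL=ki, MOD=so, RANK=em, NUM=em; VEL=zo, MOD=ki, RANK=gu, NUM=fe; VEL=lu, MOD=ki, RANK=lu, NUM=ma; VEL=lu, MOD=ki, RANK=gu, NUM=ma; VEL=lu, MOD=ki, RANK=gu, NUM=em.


cell VEL=ki, MOD=so, RANK=em, NUM=em:
underlying: azid-di-tf-vam-ome
1. f -> v, k -> g, p -> b, s -> z / V _ V: no change
2. f -> v, k -> g, p -> b, s -> z, t -> d / _ Z: fires at position(s) 8: azidditvvamome
surface: azidditvvamome

cell VEL=zo, MOD=ki, RANK=gu, NUM=fe:
underlying: azid-le-va-fi-vo
1. f -> v, k -> g, p -> b, s -> z / V _ V: fires at position(s) 9: azidlevavivo
2. f -> v, k -> g, p -> b, s -> z, t -> d / _ Z: no change
surface: azidlevavivo

cell VEL=lu, MOD=ki, RANK=lu, NUM=ma:
underlying: azid-b-tom-f-vo
1. f -> v, k -> g, p -> b, s -> z / V _ V: no change
2. f -> v, k -> g, p -> b, s -> z, t -> d / _ Z: fires at position(s) 9: azidbtomvvo
surface: azidbtomvvo

cell VEL=lu, MOD=ki, RANK=gu, NUM=ma:
underlying: azid-b-va-f-vo
1. f -> v, k -> g, p -> b, s -> z / V _ V: no change
2. f -> v, k -> g, p -> b, s -> z, t -> d / _ Z: fires at position(s) 8: azidbvavvo
surface: azidbvavvo

cell VEL=lu, MOD=ki, RANK=gu, NUM=em:
underlying: azid-di-va-f-vo
1. f -> v, k -> g, p -> b, s -> z / V _ V: no change
2. f -> v, k -> g, p -> b, s -> z, t -> d / _ Z: fires at position(s) 9: aziddivavvo
surface: aziddivavvo


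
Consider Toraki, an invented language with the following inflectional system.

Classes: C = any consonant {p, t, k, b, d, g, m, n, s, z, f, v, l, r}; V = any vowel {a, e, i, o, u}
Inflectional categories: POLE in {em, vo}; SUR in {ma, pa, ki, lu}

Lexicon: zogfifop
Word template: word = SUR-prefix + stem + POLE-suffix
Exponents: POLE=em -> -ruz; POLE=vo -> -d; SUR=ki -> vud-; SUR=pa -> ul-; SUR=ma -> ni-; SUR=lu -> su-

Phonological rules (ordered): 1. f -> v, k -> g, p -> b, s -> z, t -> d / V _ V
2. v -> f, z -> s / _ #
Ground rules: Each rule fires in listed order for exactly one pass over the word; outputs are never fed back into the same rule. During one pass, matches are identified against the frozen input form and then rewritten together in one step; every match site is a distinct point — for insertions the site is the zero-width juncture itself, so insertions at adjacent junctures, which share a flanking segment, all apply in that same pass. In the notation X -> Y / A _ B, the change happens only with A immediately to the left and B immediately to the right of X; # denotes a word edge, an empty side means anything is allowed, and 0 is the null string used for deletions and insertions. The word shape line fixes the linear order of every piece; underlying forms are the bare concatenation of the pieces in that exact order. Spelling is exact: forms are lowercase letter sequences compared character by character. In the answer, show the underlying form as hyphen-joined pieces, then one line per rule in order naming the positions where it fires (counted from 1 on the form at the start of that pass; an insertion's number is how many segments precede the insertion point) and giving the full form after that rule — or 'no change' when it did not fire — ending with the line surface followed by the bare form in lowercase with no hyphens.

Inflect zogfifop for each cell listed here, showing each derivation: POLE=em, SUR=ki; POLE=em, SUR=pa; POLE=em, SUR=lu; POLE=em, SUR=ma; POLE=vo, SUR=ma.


cell POLE=em, SUR=ki:
underlying: vud-zogfifop-ruz
1. f -> v, k -> g, p -> b, s -> z, t -> d / V _ V: fires at position(s) 9: vudzogfivopruz
2. v -> f, z -> s / _ #: fires at position(s) 14: vudzogfivoprus
surface: vudzogfivoprus

cell POLE=em, SUR=pa:
underlying: ul-zogfifop-ruz
1. f -> v, k -> g, p -> b, s -> z, t -> d / V _ V: fires at position(s) 8: ulzogfivopruz
2. v -> f, z -> s / _ #: fires at position(s) 13: ulzogfivoprus
surface: ulzogfivoprus

cell POLE=em, SUR=lu:
underlying: su-zogfifop-ruz
1. f -> v, k -> g, p -> b, s -> z, t -> d / V _ V: fires at position(s) 8: suzogfivopruz
2. v -> f, z -> s / _ #: fires at position(s) 13: suzogfivoprus
surface: suzogfivoprus

cell POLE=em, SUR=ma:
underlying: ni-zogfifop-ruz
1. f -> v, k -> g, p -> b, s -> z, t -> d / V _ V: fires at position(s) 8: nizogfivopruz
2. v -> f, z -> s / _ #: fires at position(s) 13: nizogfivoprus
surface: nizogfivoprus

cell POLE=vo, SUR=ma:
underlying: ni-zogfifop-d
1. f -> v, k -> g, p -> b, s -> z, t -> d / V _ V: fires at position(s) 8: nizogfivopd
2. v -> f, z -> s / _ #: no change
surface: nizogfivopd


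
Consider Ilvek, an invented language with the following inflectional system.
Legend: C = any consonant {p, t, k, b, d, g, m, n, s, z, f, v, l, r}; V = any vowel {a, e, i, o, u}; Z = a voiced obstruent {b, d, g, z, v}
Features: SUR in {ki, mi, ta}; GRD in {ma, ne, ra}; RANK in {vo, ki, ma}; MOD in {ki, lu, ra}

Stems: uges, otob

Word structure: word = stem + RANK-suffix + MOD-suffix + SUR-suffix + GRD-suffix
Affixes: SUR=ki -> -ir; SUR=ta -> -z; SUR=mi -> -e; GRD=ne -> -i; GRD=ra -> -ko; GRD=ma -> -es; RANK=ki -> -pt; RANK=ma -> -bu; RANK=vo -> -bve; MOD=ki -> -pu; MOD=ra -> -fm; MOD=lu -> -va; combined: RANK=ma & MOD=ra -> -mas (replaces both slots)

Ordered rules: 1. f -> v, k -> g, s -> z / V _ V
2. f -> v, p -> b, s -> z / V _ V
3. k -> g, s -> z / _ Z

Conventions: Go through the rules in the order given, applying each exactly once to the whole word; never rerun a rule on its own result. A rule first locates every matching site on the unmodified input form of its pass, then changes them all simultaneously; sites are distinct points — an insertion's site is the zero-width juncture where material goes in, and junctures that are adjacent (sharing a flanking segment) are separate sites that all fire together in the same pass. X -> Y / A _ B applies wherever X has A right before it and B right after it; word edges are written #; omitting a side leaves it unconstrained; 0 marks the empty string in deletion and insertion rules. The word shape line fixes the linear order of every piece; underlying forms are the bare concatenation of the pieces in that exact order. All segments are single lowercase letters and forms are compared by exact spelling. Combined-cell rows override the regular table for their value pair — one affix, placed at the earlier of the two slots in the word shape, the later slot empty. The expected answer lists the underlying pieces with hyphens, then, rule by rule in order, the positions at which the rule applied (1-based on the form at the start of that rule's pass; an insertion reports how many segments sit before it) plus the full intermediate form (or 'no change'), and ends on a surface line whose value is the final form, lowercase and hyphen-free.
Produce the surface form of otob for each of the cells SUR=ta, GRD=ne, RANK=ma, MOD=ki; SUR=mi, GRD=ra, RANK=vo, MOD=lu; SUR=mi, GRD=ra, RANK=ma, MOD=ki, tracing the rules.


cell SUR=ta, GRD=ne, RANK=ma, MOD=ki:
underlying: otob-bu-pu-z-i
1. f -> v, k -> g, s -> z / V _ V: no change
2. f -> v, p -> b, s -> z / V _ V: fires at position(s) 7: otobbubuzi
3. k -> g, s -> z / _ Z: no change
surface: otobbubuzi

cell SUR=mi, GRD=ra, RANK=vo, MOD=lu:
underlying: otob-bve-va-e-ko
1. f -> v, k -> g, s -> z / V _ V: fires at position(s) 11: otobbvevaego
2. f -> v, p -> b, s -> z / V _ V: no change
3. k -> g, s -> z / _ Z: no change
surface: otobbvevaego

cell SUR=mi, GRD=ra, RANK=ma, MOD=ki:
underlying: otob-bu-pu-e-ko
1. f -> v, k -> g, s -> z / V _ V: fires at position(s) 10: otobbupuego
2. f -> v, p -> b, s -> z / V _ V: fires at position(s) 7: otobbubuego
3. k -> g, s -> z / _ Z: no change
surface: otobbubuego


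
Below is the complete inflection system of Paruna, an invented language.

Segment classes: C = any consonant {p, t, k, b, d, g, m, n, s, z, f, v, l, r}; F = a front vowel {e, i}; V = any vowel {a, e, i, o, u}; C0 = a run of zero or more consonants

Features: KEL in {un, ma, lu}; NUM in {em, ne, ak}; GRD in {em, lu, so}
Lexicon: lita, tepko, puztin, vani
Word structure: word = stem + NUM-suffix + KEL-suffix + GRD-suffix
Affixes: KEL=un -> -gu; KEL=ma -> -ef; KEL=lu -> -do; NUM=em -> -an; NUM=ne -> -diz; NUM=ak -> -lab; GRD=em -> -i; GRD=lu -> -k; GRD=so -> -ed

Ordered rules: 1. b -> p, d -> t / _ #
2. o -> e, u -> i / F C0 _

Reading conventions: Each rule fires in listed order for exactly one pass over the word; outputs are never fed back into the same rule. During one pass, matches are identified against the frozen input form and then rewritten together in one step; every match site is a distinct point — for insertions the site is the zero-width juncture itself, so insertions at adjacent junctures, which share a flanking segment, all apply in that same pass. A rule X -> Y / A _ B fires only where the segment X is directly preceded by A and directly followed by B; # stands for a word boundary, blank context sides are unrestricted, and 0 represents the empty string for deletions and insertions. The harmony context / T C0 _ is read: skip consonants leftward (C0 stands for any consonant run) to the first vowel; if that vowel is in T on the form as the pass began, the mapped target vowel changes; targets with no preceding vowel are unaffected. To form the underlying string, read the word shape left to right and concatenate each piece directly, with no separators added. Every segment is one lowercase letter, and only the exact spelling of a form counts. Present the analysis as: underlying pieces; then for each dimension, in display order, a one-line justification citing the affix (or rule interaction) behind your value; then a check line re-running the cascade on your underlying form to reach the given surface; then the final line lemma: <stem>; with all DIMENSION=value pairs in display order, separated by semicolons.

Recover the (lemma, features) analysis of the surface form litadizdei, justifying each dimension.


underlying: lita-diz-do-i
KEL=lu - signalled by the affix -do
NUM=ne - signalled by the affix -diz
GRD=em - signalled by the affix -i
check: litadizdoi -> litadizdoi -> litadizdei
lemma: lita; KEL=lu; NUM=ne; GRD=em


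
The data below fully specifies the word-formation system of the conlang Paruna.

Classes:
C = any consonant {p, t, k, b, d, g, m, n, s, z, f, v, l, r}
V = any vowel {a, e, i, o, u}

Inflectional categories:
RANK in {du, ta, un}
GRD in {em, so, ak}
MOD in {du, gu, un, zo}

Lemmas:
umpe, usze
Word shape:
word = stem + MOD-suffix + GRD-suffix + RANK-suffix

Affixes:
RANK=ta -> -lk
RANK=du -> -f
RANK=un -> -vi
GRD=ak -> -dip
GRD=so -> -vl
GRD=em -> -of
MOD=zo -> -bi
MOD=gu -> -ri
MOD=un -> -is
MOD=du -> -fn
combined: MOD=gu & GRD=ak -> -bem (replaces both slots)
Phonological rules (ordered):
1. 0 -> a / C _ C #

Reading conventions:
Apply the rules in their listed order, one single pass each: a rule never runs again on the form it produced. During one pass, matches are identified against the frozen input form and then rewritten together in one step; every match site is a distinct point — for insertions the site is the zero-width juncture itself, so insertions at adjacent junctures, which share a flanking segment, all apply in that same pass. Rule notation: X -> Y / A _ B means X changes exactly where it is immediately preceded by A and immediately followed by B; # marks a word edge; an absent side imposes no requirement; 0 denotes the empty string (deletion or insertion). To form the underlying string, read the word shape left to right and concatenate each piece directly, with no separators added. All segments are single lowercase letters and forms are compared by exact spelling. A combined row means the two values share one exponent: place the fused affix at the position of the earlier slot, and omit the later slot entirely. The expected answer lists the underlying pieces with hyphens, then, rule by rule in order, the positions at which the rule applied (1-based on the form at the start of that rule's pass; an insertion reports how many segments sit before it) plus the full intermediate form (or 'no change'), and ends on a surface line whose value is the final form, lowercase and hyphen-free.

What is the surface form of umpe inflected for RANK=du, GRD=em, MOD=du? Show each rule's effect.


underlying: umpe-fn-of-f
1. 0 -> a / C _ C #: inserts after position(s) 8: umpefnofaf
surface: umpefnofaf


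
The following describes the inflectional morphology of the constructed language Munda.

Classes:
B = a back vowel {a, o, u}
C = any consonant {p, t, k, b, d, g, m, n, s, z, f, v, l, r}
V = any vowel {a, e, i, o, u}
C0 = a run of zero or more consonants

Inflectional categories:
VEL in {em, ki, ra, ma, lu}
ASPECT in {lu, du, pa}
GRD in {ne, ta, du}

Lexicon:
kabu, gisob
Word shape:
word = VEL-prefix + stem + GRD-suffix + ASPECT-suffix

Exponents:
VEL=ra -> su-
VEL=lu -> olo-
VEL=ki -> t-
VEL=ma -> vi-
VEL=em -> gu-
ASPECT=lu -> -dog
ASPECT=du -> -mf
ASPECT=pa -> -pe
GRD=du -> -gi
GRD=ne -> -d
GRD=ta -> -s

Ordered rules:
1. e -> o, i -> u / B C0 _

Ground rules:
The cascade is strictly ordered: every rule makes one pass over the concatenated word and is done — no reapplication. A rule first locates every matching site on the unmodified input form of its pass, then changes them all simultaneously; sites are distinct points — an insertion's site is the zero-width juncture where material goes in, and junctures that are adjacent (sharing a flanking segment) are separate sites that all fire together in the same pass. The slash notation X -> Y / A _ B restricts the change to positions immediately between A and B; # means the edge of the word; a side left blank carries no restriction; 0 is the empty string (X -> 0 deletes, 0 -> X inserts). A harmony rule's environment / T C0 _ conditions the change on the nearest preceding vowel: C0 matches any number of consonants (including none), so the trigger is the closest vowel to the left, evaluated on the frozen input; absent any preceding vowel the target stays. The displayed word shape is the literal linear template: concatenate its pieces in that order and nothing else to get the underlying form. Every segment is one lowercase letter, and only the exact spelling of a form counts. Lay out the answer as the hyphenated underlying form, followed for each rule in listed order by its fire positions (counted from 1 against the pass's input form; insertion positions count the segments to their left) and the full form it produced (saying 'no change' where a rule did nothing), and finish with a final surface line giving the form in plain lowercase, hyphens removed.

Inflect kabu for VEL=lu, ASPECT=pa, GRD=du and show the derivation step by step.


underlying: olo-kabu-gi-pe
1. e -> o, i -> u / B C0 _: fires at position(s) 9: olokabugupe
surface: olokabugupe


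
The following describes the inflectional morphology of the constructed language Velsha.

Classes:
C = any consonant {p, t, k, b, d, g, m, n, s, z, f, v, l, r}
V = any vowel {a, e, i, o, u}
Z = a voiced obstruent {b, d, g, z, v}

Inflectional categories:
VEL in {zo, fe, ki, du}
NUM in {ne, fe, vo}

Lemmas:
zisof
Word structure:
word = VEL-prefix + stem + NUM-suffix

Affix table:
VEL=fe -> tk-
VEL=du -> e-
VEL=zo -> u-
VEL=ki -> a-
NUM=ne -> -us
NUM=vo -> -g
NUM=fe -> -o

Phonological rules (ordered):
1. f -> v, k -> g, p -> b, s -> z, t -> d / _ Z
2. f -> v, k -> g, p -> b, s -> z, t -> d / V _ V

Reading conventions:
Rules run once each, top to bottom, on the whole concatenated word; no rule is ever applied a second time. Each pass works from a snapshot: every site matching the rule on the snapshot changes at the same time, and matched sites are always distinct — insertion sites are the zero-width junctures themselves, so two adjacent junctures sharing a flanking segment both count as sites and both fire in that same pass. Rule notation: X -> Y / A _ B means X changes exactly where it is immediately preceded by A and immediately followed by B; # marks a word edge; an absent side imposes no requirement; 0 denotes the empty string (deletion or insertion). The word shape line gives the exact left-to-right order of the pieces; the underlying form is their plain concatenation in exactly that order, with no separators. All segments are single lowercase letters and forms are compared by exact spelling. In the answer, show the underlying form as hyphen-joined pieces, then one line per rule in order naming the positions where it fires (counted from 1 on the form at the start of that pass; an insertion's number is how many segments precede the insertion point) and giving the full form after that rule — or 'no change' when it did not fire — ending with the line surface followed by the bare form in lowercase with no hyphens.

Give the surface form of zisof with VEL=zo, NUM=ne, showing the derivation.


underlying: u-zisof-us
1. f -> v, k -> g, p -> b, s -> z, t -> d / _ Z: no change
2. f -> v, k -> g, p -> b, s -> z, t -> d / V _ V: fires at position(s) 4, 6: uzizovus
surface: uzizovus


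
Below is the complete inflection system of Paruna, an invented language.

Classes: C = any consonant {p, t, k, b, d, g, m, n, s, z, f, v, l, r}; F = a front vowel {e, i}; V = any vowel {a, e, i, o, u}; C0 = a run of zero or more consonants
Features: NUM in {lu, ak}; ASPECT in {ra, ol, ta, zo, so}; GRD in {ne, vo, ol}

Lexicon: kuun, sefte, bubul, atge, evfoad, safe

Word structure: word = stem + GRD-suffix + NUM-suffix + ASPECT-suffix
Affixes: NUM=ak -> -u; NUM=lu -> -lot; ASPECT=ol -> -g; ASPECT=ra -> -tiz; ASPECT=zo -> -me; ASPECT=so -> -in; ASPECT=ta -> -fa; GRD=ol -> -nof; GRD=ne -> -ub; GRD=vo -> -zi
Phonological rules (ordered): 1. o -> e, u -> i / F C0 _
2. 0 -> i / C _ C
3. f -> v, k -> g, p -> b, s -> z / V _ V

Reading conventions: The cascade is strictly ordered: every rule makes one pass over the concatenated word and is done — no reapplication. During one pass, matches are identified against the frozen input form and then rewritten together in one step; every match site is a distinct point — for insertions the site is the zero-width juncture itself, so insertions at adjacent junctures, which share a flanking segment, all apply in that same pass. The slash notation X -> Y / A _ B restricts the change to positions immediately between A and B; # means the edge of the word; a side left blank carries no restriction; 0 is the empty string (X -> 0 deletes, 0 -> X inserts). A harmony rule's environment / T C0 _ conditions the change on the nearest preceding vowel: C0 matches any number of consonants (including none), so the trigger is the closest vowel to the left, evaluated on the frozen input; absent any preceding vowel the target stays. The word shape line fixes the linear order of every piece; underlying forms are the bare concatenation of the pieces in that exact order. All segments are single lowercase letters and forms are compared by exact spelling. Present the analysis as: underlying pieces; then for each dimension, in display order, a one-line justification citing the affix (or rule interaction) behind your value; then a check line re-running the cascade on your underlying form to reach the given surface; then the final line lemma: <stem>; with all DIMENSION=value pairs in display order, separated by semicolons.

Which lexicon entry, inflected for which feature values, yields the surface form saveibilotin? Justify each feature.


underlying: safe-ub-lot-in
NUM=lu - signalled by the affix -lot
ASPECT=so - signalled by the affix -in
GRD=ne - signalled by the affix -ub
check: safeublotin -> safeiblotin -> safeibilotin -> saveibilotin
lemma: safe; NUM=lu; ASPECT=so; GRD=ne


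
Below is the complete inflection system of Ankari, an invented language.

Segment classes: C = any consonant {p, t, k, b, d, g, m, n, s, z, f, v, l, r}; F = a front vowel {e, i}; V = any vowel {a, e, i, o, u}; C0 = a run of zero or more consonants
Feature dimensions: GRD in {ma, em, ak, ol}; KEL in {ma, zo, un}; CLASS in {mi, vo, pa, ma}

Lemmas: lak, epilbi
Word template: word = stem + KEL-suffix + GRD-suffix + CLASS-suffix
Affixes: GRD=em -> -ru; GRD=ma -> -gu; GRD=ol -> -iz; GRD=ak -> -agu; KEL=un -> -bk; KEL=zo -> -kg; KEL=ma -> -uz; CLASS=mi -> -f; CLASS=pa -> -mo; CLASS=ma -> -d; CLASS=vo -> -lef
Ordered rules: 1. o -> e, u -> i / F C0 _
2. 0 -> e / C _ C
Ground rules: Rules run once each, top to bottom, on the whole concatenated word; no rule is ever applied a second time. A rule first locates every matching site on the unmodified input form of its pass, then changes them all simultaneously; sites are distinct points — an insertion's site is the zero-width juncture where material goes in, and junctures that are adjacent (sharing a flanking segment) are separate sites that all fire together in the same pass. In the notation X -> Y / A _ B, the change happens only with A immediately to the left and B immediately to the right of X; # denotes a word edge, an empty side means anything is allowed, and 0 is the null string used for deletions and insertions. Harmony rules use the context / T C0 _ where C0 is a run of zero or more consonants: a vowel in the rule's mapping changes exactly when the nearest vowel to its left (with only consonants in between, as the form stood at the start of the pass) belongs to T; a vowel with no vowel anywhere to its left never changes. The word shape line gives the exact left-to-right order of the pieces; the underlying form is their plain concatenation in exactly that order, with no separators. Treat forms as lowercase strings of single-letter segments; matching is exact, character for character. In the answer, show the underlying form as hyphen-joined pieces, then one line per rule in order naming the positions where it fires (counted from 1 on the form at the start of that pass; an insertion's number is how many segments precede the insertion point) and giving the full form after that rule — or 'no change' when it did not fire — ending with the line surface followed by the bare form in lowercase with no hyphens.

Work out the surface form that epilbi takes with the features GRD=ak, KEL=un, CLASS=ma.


underlying: epilbi-bk-agu-d
1. o -> e, u -> i / F C0 _: no change
2. 0 -> e / C _ C: inserts after position(s) 4, 7: epilebibekagud
surface: epilebibekagud


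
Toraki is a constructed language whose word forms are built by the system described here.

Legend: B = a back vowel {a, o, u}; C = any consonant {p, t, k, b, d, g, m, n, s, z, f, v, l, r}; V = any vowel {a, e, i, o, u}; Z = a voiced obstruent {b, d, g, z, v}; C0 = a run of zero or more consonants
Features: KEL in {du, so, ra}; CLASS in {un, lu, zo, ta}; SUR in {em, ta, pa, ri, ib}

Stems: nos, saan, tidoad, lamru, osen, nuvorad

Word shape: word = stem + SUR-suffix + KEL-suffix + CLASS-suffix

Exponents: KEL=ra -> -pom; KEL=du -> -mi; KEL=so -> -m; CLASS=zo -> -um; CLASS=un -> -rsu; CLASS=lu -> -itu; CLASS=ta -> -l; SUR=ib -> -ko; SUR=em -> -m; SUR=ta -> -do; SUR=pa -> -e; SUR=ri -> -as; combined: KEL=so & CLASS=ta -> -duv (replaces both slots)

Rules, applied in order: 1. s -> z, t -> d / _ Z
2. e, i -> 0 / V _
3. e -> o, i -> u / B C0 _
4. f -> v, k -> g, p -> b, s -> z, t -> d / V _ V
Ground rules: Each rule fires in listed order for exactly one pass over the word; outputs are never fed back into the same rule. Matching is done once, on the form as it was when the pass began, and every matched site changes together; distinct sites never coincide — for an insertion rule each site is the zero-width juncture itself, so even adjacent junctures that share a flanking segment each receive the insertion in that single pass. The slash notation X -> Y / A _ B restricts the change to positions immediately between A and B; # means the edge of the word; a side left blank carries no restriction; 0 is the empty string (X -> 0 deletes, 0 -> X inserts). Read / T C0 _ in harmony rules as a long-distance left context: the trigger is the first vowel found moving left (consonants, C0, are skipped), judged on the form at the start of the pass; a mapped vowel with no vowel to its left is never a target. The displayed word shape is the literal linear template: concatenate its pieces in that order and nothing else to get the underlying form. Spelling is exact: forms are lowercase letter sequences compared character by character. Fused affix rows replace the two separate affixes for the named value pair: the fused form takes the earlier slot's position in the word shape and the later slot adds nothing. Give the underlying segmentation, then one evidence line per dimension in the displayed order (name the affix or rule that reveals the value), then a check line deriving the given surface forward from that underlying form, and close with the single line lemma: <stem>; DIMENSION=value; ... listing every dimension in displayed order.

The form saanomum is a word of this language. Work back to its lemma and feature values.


underlying: saan-e-m-um
KEL=so - signalled by the affix -m
CLASS=zo - signalled by the affix -um
SUR=pa - signalled by the affix -e
check: saanemum -> saanemum -> saanemum -> saanomum -> saanomum
lemma: saan; KEL=so; CLASS=zo; SUR=pa


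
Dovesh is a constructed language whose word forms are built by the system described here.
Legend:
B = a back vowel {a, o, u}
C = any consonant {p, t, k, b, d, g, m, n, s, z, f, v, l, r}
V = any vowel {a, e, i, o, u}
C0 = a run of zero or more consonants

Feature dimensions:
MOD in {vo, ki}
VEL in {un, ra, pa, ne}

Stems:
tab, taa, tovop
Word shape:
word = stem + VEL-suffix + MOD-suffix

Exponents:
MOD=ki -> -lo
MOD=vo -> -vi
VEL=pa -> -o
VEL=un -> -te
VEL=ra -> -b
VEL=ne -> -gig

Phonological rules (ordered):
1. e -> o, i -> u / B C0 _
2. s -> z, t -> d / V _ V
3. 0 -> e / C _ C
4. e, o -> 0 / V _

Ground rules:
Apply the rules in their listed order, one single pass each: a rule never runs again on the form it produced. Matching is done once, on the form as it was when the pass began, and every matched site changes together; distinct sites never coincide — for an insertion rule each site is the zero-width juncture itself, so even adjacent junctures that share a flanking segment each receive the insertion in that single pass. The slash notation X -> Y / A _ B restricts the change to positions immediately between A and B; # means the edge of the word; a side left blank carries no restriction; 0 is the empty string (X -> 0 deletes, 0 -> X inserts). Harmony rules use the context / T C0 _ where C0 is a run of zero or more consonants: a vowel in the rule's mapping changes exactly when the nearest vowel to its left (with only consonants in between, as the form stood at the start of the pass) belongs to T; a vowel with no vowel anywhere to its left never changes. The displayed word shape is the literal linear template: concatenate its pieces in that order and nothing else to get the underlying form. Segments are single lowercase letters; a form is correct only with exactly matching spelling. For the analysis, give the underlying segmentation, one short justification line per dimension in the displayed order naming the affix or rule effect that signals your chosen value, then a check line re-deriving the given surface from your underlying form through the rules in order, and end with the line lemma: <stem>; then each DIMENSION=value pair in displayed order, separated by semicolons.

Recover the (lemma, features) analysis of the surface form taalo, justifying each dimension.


underlying: taa-o-lo
MOD=ki - signalled by the affix -lo
VEL=pa - signalled by the affix -o
check: taaolo -> taaolo -> taaolo -> taaolo -> taalo
lemma: taa; MOD=ki; VEL=pa


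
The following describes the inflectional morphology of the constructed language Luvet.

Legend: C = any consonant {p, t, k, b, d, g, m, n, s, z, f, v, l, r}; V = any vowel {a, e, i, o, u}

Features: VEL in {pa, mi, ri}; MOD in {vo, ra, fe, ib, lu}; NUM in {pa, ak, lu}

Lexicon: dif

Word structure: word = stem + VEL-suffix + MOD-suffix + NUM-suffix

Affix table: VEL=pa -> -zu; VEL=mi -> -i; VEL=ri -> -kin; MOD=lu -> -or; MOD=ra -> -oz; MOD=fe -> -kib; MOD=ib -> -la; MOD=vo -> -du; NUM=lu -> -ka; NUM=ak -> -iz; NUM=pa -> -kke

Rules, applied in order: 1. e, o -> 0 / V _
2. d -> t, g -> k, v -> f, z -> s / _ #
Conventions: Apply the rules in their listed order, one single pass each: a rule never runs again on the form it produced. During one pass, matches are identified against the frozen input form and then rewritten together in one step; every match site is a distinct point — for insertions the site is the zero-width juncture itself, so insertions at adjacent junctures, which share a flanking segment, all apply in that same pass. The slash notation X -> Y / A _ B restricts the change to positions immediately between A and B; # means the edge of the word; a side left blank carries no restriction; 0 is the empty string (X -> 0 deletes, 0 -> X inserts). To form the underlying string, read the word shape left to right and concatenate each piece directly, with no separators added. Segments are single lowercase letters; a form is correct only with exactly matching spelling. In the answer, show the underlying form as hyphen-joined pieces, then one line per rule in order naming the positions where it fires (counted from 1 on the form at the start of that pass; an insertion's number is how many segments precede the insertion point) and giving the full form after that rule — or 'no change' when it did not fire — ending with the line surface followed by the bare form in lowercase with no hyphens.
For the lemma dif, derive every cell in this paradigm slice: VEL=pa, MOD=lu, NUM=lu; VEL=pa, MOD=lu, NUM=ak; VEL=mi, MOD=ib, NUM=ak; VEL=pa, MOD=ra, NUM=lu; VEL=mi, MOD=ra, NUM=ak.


cell VEL=pa, MOD=lu, NUM=lu:
underlying: dif-zu-or-ka
1. e, o -> 0 / V _: fires at position(s) 6: difzurka
2. d -> t, g -> k, v -> f, z -> s / _ #: no change
surface: difzurka

cell VEL=pa, MOD=lu, NUM=ak:
underlying: dif-zu-or-iz
1. e, o -> 0 / V _: fires at position(s) 6: difzuriz
2. d -> t, g -> k, v -> f, z -> s / _ #: fires at position(s) 8: difzuris
surface: difzuris

cell VEL=mi, MOD=ib, NUM=ak:
underlying: dif-i-la-iz
1. e, o -> 0 / V _: no change
2. d -> t, g -> k, v -> f, z -> s / _ #: fires at position(s) 8: difilais
surface: difilais

cell VEL=pa, MOD=ra, NUM=lu:
underlying: dif-zu-oz-ka
1. e, o -> 0 / V _: fires at position(s) 6: difzuzka
2. d -> t, g -> k, v -> f, z -> s / _ #: no change
surface: difzuzka

cell VEL=mi, MOD=ra, NUM=ak:
underlying: dif-i-oz-iz
1. e, o -> 0 / V _: fires at position(s) 5: difiziz
2. d -> t, g -> k, v -> f, z -> s / _ #: fires at position(s) 7: difizis
surface: difizis


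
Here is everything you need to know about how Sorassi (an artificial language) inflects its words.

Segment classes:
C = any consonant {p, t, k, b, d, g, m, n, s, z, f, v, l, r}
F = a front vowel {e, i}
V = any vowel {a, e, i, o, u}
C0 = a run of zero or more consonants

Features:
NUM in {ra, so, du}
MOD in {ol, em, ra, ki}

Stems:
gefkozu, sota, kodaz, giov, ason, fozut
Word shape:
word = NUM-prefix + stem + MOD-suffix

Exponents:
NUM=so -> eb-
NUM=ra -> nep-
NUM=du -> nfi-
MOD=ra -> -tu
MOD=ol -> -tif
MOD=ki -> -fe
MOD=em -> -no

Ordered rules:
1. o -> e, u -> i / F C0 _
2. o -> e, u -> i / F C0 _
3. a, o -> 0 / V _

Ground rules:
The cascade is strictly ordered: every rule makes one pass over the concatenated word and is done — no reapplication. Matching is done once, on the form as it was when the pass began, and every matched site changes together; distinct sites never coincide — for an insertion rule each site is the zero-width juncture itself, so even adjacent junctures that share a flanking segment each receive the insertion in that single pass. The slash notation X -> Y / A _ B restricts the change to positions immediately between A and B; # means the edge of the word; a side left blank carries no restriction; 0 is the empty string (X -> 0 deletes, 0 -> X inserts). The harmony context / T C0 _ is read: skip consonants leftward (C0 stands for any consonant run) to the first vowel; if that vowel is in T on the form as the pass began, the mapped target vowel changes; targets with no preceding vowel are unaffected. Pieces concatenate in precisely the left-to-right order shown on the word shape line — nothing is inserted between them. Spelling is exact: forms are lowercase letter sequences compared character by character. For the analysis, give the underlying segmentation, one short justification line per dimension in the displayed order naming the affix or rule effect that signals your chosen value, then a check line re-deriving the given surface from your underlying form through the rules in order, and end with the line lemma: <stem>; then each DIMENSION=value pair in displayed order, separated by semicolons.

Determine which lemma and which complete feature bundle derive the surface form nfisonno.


underlying: nfi-ason-no
NUM=du - signalled by the affix nfi-
MOD=em - signalled by the affix -no
check: nfiasonno -> nfiasonno -> nfiasonno -> nfisonno
lemma: ason; NUM=du; MOD=em


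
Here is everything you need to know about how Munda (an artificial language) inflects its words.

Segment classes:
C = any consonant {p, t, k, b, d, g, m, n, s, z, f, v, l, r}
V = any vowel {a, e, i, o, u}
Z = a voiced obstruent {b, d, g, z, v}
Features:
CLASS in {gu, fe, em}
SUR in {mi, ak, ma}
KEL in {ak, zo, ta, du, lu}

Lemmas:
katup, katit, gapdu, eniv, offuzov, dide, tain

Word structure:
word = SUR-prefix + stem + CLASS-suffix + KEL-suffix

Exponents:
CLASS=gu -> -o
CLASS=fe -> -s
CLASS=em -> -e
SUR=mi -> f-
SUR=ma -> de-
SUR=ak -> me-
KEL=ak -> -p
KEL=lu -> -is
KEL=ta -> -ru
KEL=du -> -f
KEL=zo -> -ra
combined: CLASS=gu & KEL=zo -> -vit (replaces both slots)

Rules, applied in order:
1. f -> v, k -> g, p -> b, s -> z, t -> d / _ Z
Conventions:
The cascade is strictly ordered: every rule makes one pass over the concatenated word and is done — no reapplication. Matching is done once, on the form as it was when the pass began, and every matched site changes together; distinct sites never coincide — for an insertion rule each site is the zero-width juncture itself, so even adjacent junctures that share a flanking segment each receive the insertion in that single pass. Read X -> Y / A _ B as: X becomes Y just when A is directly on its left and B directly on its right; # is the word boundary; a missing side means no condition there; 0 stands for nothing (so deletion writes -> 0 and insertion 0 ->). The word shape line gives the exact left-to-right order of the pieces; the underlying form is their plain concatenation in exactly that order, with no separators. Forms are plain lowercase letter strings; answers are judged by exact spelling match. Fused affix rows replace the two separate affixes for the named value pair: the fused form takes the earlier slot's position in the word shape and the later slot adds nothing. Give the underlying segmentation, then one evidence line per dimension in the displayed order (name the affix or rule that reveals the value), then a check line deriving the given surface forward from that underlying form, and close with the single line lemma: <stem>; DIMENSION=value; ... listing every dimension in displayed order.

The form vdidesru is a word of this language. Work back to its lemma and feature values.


underlying: f-dide-s-ru
CLASS=fe - signalled by the affix -s
SUR=mi - signalled by the affix f-
KEL=ta - signalled by the affix -ru
check: fdidesru -> vdidesru
lemma: dide; CLASS=fe; SUR=mi; KEL=ta


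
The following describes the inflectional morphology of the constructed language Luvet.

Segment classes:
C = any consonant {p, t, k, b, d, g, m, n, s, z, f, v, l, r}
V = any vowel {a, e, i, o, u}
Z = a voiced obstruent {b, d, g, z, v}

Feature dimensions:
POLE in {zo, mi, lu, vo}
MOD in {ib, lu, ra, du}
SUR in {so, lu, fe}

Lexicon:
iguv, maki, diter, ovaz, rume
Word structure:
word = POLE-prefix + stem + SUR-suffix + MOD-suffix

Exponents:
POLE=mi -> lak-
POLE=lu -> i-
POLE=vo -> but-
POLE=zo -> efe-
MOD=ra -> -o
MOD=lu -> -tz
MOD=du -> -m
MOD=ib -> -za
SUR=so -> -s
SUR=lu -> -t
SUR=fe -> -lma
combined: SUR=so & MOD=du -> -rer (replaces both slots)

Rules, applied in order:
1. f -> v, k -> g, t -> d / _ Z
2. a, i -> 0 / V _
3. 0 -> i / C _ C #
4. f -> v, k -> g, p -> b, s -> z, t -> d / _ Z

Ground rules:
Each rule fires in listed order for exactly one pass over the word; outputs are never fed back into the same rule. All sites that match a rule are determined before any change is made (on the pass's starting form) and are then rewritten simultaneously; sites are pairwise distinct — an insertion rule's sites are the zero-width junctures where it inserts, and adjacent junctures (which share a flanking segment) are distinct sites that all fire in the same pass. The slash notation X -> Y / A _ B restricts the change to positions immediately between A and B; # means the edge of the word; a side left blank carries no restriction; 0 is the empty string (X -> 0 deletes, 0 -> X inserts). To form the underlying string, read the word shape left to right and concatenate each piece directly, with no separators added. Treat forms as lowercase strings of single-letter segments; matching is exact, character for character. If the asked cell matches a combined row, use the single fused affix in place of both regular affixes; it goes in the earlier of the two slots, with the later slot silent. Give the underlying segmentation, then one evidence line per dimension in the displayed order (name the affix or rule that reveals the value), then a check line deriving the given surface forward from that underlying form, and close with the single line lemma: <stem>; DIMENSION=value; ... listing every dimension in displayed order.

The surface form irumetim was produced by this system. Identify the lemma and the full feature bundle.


underlying: i-rume-t-m
POLE=lu - signalled by the affix i-
MOD=du - signalled by the affix -m
SUR=lu - signalled by the affix -t
check: irumetm -> irumetm -> irumetm -> irumetim -> irumetim
lemma: rume; POLE=lu; MOD=du; SUR=lu


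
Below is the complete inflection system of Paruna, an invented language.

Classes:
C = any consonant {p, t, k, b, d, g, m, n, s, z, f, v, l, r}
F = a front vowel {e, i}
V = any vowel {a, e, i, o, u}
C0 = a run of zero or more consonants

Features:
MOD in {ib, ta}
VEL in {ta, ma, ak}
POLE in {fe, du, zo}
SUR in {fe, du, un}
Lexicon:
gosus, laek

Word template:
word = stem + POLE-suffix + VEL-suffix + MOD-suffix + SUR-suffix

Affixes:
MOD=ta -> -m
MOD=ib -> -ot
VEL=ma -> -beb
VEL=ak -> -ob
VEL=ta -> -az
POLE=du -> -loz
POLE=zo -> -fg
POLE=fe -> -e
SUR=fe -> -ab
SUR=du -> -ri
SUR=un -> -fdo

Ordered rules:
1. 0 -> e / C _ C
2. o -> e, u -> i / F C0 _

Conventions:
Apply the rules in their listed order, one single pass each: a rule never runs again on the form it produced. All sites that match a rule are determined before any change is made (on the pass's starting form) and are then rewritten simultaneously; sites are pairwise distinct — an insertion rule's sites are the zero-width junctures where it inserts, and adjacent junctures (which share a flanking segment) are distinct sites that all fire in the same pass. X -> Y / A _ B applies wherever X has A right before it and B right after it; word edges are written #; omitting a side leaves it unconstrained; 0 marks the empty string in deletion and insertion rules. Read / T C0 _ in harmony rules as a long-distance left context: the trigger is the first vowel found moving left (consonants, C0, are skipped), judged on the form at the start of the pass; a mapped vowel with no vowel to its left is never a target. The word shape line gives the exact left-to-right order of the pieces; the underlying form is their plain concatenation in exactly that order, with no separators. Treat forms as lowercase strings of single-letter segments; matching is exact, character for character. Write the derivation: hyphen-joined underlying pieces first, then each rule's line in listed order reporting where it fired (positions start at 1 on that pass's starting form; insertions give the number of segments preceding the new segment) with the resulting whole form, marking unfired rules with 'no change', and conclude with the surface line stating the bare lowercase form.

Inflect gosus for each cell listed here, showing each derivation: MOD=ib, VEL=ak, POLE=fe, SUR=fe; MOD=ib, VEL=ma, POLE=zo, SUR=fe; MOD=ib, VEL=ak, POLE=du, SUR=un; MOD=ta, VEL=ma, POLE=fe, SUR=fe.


cell MOD=ib, VEL=ak, POLE=fe, SUR=fe:
underlying: gosus-e-ob-ot-ab
1. 0 -> e / C _ C: no change
2. o -> e, u -> i / F C0 _: fires at position(s) 7: gosuseebotab
surface: gosuseebotab

cell MOD=ib, VEL=ma, POLE=zo, SUR=fe:
underlying: gosus-fg-beb-ot-ab
1. 0 -> e / C _ C: inserts after position(s) 5, 6, 7: gosusefegebebotab
2. o -> e, u -> i / F C0 _: fires at position(s) 14: gosusefegebebetab
surface: gosusefegebebetab

cell MOD=ib, VEL=ak, POLE=du, SUR=un:
underlying: gosus-loz-ob-ot-fdo
1. 0 -> e / C _ C: inserts after position(s) 5, 12, 13: gosuselozobotefedo
2. o -> e, u -> i / F C0 _: fires at position(s) 8, 18: gosuselezobotefede
surface: gosuselezobotefede

cell MOD=ta, VEL=ma, POLE=fe, SUR=fe:
underlying: gosus-e-beb-m-ab
1. 0 -> e / C _ C: inserts after position(s) 9: gosusebebemab
2. o -> e, u -> i / F C0 _: no change
surface: gosusebebemab
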